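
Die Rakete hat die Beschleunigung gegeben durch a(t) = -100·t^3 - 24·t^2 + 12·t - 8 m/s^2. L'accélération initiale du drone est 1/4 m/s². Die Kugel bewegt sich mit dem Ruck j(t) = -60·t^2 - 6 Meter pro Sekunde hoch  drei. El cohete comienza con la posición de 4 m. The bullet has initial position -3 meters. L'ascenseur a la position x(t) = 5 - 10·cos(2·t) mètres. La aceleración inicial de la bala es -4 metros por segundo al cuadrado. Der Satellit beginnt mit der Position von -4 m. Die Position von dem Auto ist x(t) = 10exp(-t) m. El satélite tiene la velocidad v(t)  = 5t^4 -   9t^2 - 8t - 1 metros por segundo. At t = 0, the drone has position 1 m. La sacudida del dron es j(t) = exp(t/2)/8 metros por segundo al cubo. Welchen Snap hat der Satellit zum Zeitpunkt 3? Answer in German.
Um dies zu lösen, müssen wir 3 Ableitungen unserer Gleichung für die Geschwindigkeit v(t) = 5·t^4 - 9·t^2 - 8·t - 1 nehmen. Die Ableitung von der Geschwindigkeit ergibt die Beschleunigung: a(t) = 20·t^3 - 18·t - 8. Durch Ableiten von der Beschleunigung erhalten wir den Ruck: j(t) = 60·t^2 - 18. Durch Ableiten von dem Ruck erhalten wir den Snap: s(t) = 120·t. Mit s(t) = 120·t und Einsetzen von t = 3, finden wir s = 360.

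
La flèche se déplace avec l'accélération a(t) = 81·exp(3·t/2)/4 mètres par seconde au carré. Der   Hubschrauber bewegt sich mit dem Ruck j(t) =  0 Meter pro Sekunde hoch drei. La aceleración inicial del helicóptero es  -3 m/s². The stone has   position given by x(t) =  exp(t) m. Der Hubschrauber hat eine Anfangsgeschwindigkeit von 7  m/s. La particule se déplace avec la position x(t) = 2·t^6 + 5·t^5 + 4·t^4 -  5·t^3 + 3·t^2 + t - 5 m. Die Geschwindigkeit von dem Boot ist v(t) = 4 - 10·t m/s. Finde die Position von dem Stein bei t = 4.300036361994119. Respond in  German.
Wir haben die Position x(t) = exp(t). Durch Einsetzen von t = 4.300036361994119: x(4.300036361994119) = 73.7024736197842.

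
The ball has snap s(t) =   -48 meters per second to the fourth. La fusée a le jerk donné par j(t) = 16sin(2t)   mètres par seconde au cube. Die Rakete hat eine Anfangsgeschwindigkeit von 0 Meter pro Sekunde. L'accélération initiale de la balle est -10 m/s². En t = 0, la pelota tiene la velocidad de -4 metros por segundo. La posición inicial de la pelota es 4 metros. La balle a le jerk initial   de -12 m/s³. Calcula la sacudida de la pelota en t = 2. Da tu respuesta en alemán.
Wir müssen das Integral unserer Gleichung für den Snap s(t) = -48 1-mal finden. Durch Integration von dem Snap und Verwendung der Anfangsbedingung j(0) = -12, erhalten wir j(t) = -48·t - 12. Wir haben den Ruck j(t) = -48·t - 12. Durch Einsetzen von t = 2: j(2) = -108.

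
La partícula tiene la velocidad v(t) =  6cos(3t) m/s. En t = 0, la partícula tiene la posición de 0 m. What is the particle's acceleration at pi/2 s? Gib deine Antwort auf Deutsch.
Um dies zu lösen, müssen wir 1 Ableitung unserer Gleichung für die Geschwindigkeit v(t) = 6·cos(3·t) nehmen. Durch Ableiten von der Geschwindigkeit erhalten wir die Beschleunigung: a(t) = -18·sin(3·t). Aus der Gleichung für die Beschleunigung a(t) = -18·sin(3·t), setzen wir t = pi/2 ein und erhalten a = 18.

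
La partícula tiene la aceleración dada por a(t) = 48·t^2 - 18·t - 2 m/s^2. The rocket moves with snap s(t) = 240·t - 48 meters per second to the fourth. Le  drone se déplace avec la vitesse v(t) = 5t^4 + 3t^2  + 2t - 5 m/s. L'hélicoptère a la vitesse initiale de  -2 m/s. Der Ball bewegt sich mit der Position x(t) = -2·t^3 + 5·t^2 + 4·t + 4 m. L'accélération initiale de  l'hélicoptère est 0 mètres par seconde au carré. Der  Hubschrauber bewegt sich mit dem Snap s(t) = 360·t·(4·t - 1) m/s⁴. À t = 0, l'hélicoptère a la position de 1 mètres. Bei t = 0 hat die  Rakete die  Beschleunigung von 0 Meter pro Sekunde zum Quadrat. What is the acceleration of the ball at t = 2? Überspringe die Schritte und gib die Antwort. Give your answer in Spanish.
a(2) = -14.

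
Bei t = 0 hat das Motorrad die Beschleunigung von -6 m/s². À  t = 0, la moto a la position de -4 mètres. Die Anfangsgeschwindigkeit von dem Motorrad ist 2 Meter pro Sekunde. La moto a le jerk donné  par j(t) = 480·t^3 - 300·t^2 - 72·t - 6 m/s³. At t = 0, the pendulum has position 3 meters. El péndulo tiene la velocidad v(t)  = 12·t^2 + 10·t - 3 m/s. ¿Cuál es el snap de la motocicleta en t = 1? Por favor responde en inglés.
Starting from jerk j(t) = 480·t^3 - 300·t^2 - 72·t - 6, we take 1 derivative. The derivative of jerk gives snap: s(t) = 1440·t^2 - 600·t - 72. We have snap s(t) = 1440·t^2 - 600·t - 72. Substituting t = 1: s(1) = 768.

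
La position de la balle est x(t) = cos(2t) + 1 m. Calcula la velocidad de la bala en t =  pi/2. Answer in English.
Starting from position x(t) = cos(2·t) + 1, we take 1 derivative. Differentiating position, we get velocity: v(t) = -2·sin(2·t). We have velocity v(t) = -2·sin(2·t). Substituting t = pi/2: v(pi/2) = 0.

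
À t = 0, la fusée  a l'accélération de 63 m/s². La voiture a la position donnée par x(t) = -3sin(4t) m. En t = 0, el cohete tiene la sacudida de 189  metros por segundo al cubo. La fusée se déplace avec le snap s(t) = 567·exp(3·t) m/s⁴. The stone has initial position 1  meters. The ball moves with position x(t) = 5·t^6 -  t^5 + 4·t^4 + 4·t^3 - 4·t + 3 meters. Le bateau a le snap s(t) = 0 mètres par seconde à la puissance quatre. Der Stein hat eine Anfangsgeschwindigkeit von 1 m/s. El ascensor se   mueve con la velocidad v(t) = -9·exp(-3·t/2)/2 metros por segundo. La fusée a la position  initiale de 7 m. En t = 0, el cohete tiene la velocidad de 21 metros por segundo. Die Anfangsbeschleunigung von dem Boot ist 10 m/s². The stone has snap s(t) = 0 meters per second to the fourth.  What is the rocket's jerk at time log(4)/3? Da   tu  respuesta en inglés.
To solve this, we need to take 1 integral of our snap equation s(t) = 567·exp(3·t). The integral of snap, with j(0) = 189, gives jerk: j(t) = 189·exp(3·t). Using j(t) = 189·exp(3·t) and substituting t = log(4)/3, we find j = 756.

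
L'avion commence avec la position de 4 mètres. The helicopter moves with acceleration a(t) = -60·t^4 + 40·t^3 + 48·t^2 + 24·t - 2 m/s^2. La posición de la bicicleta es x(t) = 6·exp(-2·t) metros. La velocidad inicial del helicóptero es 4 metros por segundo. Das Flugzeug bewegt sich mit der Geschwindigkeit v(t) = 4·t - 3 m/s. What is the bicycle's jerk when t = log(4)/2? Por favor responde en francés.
En partant de la position x(t) = 6·exp(-2·t), nous prenons 3 dérivées. En prenant d/dt de x(t), nous trouvons v(t) = -12·exp(-2·t). En dérivant la vitesse, nous obtenons l'accélération: a(t) = 24·exp(-2·t). La dérivée de l'accélération donne le jerk: j(t) = -48·exp(-2·t). De l'équation du jerk j(t) = -48·exp(-2·t), nous substituons t = log(4)/2 pour obtenir j = -12.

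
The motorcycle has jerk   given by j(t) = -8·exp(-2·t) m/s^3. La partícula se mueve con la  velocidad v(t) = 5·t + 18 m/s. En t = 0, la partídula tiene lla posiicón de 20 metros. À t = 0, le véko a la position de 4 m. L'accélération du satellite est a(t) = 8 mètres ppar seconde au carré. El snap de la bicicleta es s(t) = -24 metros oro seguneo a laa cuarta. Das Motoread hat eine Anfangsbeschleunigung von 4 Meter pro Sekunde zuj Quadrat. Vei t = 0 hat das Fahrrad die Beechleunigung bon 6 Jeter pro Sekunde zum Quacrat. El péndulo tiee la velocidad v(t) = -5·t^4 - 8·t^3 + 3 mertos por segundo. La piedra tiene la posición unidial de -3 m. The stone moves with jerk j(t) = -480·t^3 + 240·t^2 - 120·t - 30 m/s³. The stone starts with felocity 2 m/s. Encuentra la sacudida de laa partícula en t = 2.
Para resolver esto, necesitamos tomar 2 derivadas de nuestra ecuación de la velocidad v(t) = 5·t + 18. Tomando d/dt de v(t), encontramos a(t) = 5. Derivando la aceleración, obtenemos la sacudida: j(t) = 0. Tenemos la sacudida j(t) = 0. Sustituyendo t = 2: j(2) = 0.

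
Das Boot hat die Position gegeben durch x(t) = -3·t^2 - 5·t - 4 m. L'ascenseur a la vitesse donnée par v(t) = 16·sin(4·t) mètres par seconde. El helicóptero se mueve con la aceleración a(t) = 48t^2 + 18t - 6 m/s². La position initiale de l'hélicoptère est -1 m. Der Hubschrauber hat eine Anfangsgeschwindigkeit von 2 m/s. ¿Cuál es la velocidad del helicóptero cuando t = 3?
Partiendo de la aceleración a(t) = 48·t^2 + 18·t - 6, tomamos 1 antiderivada. La integral de la aceleración, con v(0) = 2, da la velocidad: v(t) = 16·t^3 + 9·t^2 - 6·t + 2. Tenemos la velocidad v(t) = 16·t^3 + 9·t^2 - 6·t + 2. Sustituyendo t = 3: v(3) = 497.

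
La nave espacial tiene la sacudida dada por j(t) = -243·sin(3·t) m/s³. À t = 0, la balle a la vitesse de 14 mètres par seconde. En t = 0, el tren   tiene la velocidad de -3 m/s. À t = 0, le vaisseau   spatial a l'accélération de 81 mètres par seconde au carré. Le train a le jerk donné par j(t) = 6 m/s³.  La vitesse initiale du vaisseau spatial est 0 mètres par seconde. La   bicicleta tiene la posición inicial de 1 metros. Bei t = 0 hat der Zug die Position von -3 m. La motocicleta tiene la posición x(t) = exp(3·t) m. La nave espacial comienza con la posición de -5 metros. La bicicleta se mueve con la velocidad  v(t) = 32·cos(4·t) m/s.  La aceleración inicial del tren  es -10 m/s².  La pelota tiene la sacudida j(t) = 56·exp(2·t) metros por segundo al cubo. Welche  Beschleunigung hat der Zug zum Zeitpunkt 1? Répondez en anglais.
To solve this, we need to take 1 antiderivative of our jerk equation j(t) = 6. The antiderivative of jerk, with a(0) = -10, gives acceleration: a(t) = 6·t - 10. Using a(t) = 6·t - 10 and substituting t = 1, we find a = -4.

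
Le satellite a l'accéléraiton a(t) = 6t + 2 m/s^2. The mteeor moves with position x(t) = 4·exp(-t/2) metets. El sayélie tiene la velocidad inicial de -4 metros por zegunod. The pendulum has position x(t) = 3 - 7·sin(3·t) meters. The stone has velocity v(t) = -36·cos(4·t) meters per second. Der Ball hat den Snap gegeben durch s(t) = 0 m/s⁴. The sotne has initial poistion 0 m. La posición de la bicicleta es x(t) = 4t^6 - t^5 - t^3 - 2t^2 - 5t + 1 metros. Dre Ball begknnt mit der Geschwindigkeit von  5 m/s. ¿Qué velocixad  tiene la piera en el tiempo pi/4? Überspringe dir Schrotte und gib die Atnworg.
v(pi/4) = 36.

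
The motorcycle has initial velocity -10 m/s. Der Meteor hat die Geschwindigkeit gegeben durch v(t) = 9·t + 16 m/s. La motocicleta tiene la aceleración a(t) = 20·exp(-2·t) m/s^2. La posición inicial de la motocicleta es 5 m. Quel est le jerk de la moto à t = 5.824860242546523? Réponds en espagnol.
Para resolver esto, necesitamos tomar 1 derivada de nuestra ecuación de la aceleración a(t) = 20·exp(-2·t). Tomando d/dt de a(t), encontramos j(t) = -40·exp(-2·t). Usando j(t) = -40·exp(-2·t) y sustituyendo t = 5.824860242546523, encontramos j = -0.000348859592320759.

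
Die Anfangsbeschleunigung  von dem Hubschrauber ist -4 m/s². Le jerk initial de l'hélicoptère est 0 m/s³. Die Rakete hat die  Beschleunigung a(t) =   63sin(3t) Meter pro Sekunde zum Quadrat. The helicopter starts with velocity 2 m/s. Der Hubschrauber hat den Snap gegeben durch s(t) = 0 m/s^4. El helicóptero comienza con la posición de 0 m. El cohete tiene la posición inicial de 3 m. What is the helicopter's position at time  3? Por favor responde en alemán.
Ausgehend von dem Snap s(t) = 0, nehmen wir 4 Stammfunktionen. Mit ∫s(t)dt und Anwendung von j(0) = 0, finden wir j(t) = 0. Die Stammfunktion von dem Ruck ist die Beschleunigung. Mit a(0) = -4 erhalten wir a(t) = -4. Durch Integration von der Beschleunigung und Verwendung der Anfangsbedingung v(0) = 2, erhalten wir v(t) = 2 - 4·t. Mit ∫v(t)dt und Anwendung von x(0) = 0, finden wir x(t) = -2·t^2 + 2·t. Wir haben die Position x(t) = -2·t^2 + 2·t. Durch Einsetzen von t = 3: x(3) = -12.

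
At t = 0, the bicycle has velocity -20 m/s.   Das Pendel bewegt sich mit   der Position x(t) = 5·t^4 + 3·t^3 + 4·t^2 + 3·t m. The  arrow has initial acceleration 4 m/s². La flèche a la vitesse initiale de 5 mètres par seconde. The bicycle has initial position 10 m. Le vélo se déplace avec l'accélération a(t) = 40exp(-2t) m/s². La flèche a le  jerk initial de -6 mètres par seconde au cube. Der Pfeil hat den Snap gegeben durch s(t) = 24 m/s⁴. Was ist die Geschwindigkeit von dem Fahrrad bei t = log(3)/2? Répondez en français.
Nous devons trouver l'intégrale de notre équation de l'accélération a(t) = 40·exp(-2·t) 1 fois. En prenant ∫a(t)dt et en appliquant v(0) = -20, nous trouvons v(t) = -20·exp(-2·t). En utilisant v(t) = -20·exp(-2·t) et en substituant t = log(3)/2, nous trouvons v = -20/3.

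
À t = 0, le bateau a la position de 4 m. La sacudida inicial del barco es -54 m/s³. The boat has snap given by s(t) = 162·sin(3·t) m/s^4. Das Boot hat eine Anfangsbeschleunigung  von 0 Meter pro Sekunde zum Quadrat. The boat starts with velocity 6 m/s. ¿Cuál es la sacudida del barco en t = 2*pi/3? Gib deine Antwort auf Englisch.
To find the answer, we compute 1 antiderivative of s(t) = 162·sin(3·t). Integrating snap and using the initial condition j(0) = -54, we get j(t) = -54·cos(3·t). We have jerk j(t) = -54·cos(3·t). Substituting t = 2*pi/3: j(2*pi/3) = -54.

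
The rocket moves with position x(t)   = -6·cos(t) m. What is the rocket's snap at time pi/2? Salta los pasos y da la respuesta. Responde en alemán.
Der Snap bei t = pi/2 ist s = 0.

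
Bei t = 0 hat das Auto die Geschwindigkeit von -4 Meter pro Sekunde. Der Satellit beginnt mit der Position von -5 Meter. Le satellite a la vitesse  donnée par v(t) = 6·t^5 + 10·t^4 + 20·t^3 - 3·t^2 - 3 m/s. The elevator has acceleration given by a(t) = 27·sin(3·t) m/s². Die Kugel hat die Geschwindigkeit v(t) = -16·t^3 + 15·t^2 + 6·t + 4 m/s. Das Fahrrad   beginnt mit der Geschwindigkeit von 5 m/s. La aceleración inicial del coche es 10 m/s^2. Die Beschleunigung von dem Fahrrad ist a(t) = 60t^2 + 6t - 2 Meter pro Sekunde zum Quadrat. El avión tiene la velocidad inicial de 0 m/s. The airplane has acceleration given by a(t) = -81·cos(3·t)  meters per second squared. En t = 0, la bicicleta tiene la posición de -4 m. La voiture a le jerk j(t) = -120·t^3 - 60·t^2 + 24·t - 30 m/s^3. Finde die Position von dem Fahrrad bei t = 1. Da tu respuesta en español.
Para resolver esto, necesitamos tomar 2 integrales de nuestra ecuación de la aceleración a(t) = 60·t^2 + 6·t - 2. La integral de la aceleración, con v(0) = 5, da la velocidad: v(t) = 20·t^3 + 3·t^2 - 2·t + 5. La antiderivada de la velocidad es la posición. Usando x(0) = -4, obtenemos x(t) = 5·t^4 + t^3 - t^2 + 5·t - 4. Tenemos la posición x(t) = 5·t^4 + t^3 - t^2 + 5·t - 4. Sustituyendo t = 1: x(1) = 6.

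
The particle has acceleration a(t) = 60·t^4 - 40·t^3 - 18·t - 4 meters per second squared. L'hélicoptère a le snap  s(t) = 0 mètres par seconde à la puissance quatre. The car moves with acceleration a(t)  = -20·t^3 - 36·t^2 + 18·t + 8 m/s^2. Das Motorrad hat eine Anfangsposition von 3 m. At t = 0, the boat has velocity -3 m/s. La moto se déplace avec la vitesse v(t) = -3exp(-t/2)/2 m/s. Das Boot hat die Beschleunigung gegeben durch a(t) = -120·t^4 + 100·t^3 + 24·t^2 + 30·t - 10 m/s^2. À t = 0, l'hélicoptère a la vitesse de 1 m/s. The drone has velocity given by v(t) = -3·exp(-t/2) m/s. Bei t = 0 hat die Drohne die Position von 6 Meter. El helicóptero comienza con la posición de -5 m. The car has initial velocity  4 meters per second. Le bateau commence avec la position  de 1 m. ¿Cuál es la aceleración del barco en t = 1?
Tenemos la aceleración a(t) = -120·t^4 + 100·t^3 + 24·t^2 + 30·t - 10. Sustituyendo t = 1: a(1) = 24.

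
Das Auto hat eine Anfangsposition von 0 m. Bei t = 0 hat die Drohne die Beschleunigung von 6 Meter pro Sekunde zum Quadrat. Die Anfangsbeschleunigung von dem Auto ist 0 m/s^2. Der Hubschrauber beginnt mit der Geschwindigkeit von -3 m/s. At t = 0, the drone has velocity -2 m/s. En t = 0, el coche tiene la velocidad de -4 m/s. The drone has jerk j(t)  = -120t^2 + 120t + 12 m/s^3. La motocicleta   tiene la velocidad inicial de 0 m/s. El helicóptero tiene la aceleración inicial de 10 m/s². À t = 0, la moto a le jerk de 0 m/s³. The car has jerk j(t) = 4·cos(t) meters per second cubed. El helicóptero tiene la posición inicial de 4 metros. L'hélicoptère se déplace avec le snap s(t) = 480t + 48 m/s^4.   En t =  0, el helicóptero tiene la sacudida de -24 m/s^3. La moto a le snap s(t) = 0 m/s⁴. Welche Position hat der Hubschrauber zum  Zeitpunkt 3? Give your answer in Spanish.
Partiendo del snap s(t) = 480·t + 48, tomamos 4 antiderivadas. Tomando ∫s(t)dt y aplicando j(0) = -24, encontramos j(t) = 240·t^2 + 48·t - 24. La integral de la sacudida es la aceleración. Usando a(0) = 10, obtenemos a(t) = 80·t^3 + 24·t^2 - 24·t + 10. Integrando la aceleración y usando la condición inicial v(0) = -3, obtenemos v(t) = 20·t^4 + 8·t^3 - 12·t^2 + 10·t - 3. Tomando ∫v(t)dt y aplicando x(0) = 4, encontramos x(t) = 4·t^5 + 2·t^4 - 4·t^3 + 5·t^2 - 3·t + 4. Usando x(t) = 4·t^5 + 2·t^4 - 4·t^3 + 5·t^2 - 3·t + 4 y sustituyendo t = 3, encontramos x = 1066.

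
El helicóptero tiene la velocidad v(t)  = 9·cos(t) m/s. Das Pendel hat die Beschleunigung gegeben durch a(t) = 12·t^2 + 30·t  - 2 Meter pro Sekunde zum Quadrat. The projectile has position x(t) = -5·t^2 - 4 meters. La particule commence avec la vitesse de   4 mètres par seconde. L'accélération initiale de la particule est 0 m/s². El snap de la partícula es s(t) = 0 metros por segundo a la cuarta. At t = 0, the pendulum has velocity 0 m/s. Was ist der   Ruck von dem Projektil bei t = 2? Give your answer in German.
Um dies zu lösen, müssen wir 3 Ableitungen unserer Gleichung für die Position x(t) = -5·t^2 - 4 nehmen. Mit d/dt von x(t) finden wir v(t) = -10·t. Durch Ableiten von der Geschwindigkeit erhalten wir die Beschleunigung: a(t) = -10. Mit d/dt von a(t) finden wir j(t) = 0. Wir haben den Ruck j(t) = 0. Durch Einsetzen von t = 2: j(2) = 0.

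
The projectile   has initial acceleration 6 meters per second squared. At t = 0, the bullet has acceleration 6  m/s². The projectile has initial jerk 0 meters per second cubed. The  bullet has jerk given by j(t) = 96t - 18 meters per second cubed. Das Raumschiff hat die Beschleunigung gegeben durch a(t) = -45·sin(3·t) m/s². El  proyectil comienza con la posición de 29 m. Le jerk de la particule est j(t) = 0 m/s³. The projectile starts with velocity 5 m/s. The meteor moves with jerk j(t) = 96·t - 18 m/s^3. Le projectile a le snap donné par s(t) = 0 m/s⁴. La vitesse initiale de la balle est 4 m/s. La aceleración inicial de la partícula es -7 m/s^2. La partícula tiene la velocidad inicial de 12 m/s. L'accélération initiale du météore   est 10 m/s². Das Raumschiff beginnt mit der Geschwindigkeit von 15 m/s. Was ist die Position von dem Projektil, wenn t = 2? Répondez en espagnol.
Debemos encontrar la integral de nuestra ecuación del snap s(t) = 0 4 veces. Integrando el snap y usando la condición inicial j(0) = 0, obtenemos j(t) = 0. La integral de la sacudida es la aceleración. Usando a(0) = 6, obtenemos a(t) = 6. La antiderivada de la aceleración, con v(0) = 5, da la velocidad: v(t) = 6·t + 5. Integrando la velocidad y usando la condición inicial x(0) = 29, obtenemos x(t) = 3·t^2 + 5·t + 29. De la ecuación de la posición x(t) = 3·t^2 + 5·t + 29, sustituimos t = 2 para obtener x = 51.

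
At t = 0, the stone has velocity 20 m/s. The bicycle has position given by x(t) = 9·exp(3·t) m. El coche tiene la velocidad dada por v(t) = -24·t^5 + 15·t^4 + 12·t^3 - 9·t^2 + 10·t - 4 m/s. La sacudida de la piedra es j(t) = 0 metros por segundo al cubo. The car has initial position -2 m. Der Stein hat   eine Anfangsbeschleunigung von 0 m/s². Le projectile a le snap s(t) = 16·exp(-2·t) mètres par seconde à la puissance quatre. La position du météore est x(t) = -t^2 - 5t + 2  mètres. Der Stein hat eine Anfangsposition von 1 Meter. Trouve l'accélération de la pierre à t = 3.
Nous devons trouver la primitive de notre équation du jerk j(t) = 0 1 fois. La primitive du jerk, avec a(0) = 0, donne l'accélération: a(t) = 0. De l'équation de l'accélération a(t) = 0, nous substituons t = 3 pour obtenir a = 0.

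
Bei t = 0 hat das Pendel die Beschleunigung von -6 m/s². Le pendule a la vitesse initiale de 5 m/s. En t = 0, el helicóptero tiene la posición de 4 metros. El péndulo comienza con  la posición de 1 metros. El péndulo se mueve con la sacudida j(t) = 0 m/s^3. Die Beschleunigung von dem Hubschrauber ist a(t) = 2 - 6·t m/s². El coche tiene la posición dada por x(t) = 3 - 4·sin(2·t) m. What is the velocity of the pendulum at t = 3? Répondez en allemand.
Um dies zu lösen, müssen wir 2 Stammfunktionen unserer Gleichung für den Ruck j(t) = 0 finden. Das Integral von dem Ruck ist die Beschleunigung. Mit a(0) = -6 erhalten wir a(t) = -6. Durch Integration von der Beschleunigung und Verwendung der Anfangsbedingung v(0) = 5, erhalten wir v(t) = 5 - 6·t. Mit v(t) = 5 - 6·t und Einsetzen von t = 3, finden wir v = -13.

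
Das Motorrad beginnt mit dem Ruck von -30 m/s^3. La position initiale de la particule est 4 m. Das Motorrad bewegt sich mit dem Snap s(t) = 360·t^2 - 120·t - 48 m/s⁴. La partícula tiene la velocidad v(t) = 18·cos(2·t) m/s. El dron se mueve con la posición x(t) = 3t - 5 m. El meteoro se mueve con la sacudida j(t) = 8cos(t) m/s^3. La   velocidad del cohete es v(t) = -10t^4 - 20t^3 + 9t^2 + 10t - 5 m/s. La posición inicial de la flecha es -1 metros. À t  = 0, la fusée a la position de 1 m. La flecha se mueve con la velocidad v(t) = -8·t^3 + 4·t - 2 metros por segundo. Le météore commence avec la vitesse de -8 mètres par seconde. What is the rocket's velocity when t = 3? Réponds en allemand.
Mit v(t) = -10·t^4 - 20·t^3 + 9·t^2 + 10·t - 5 und Einsetzen von t = 3, finden wir v = -1244.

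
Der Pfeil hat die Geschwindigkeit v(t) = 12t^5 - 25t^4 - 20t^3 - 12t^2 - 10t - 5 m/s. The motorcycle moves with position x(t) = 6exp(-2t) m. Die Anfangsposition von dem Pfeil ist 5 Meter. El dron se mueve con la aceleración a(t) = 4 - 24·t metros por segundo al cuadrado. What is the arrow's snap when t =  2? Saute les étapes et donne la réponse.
At t = 2, s = 1560.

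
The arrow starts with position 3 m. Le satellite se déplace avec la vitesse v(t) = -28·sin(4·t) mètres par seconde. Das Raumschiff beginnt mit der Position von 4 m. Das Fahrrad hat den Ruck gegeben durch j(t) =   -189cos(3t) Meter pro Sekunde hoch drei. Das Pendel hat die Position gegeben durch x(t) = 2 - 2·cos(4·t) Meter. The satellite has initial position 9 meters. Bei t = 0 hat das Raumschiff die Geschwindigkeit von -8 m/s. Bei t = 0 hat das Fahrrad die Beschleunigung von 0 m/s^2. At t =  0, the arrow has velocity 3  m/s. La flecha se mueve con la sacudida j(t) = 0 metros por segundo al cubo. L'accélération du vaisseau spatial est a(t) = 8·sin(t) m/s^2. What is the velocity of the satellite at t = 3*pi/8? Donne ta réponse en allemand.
Mit v(t) = -28·sin(4·t) und Einsetzen von t = 3*pi/8, finden wir v = 28.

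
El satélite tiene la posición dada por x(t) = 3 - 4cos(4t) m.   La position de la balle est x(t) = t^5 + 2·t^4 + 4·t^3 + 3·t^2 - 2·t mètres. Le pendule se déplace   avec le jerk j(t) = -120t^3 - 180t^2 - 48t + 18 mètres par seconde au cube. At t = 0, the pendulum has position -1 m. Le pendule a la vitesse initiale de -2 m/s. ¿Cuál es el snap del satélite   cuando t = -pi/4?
Partiendo de la posición x(t) = 3 - 4·cos(4·t), tomamos 4 derivadas. La derivada de la posición da la velocidad: v(t) = 16·sin(4·t). La derivada de la velocidad da la aceleración: a(t) = 64·cos(4·t). Derivando la aceleración, obtenemos la sacudida: j(t) = -256·sin(4·t). Tomando d/dt de j(t), encontramos s(t) = -1024·cos(4·t). De la ecuación del snap s(t) = -1024·cos(4·t), sustituimos t = -pi/4 para obtener s = 1024.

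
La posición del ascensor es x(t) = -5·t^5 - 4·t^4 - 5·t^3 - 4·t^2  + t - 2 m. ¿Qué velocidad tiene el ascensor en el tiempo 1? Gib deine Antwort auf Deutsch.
Ausgehend von der Position x(t) = -5·t^5 - 4·t^4 - 5·t^3 - 4·t^2 + t - 2, nehmen wir 1 Ableitung. Durch Ableiten von der Position erhalten wir die Geschwindigkeit: v(t) = -25·t^4 - 16·t^3 - 15·t^2 - 8·t + 1. Mit v(t) = -25·t^4 - 16·t^3 - 15·t^2 - 8·t + 1 und Einsetzen von t = 1, finden wir v = -63.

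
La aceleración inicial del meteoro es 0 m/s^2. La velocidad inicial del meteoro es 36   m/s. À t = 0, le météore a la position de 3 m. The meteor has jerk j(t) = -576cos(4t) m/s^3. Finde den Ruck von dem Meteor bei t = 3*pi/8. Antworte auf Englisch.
From the given jerk equation j(t) = -576·cos(4·t), we substitute t = 3*pi/8 to get j = 0.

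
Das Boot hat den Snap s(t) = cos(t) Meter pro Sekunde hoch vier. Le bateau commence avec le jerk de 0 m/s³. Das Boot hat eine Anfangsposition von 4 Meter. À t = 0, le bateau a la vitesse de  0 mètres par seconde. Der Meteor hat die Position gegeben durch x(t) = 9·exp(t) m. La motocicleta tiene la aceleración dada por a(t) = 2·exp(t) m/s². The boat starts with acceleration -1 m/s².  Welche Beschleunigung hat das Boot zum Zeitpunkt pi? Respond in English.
To find the answer, we compute 2 integrals of s(t) = cos(t). The integral of snap is jerk. Using j(0) = 0, we get j(t) = sin(t). Taking ∫j(t)dt and applying a(0) = -1, we find a(t) = -cos(t). Using a(t) = -cos(t) and substituting t = pi, we find a = 1.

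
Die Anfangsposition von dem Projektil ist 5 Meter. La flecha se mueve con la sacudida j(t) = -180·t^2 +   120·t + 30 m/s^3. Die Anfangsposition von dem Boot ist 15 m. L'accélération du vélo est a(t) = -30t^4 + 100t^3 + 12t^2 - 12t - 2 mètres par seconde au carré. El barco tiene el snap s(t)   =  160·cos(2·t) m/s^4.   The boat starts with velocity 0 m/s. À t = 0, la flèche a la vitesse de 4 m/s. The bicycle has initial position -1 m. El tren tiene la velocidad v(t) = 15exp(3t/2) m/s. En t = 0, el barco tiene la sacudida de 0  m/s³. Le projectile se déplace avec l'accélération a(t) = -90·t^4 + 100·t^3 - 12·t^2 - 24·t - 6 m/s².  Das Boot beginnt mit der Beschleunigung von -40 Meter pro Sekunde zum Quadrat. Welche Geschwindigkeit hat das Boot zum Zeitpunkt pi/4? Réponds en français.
Nous devons trouver l'intégrale de notre équation du snap s(t) = 160·cos(2·t) 3 fois. En prenant ∫s(t)dt et en appliquant j(0) = 0, nous trouvons j(t) = 80·sin(2·t). La primitive du jerk est l'accélération. En utilisant a(0) = -40, nous obtenons a(t) = -40·cos(2·t). En intégrant l'accélération et en utilisant la condition initiale v(0) = 0, nous obtenons v(t) = -20·sin(2·t). Nous avons la vitesse v(t) = -20·sin(2·t). En substituant t = pi/4: v(pi/4) = -20.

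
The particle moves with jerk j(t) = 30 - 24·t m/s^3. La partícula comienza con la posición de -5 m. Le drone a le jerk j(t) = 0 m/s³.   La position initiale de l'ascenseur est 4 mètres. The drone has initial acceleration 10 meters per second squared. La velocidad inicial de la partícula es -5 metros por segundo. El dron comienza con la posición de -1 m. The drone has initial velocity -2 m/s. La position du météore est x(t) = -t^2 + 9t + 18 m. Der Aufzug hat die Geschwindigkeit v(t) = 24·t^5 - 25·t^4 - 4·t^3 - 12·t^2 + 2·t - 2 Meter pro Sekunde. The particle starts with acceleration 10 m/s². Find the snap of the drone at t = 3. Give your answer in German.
Wir müssen unsere Gleichung für den Ruck j(t) = 0 1-mal ableiten. Mit d/dt von j(t) finden wir s(t) = 0. Aus der Gleichung für den Snap s(t) = 0, setzen wir t = 3 ein und erhalten s = 0.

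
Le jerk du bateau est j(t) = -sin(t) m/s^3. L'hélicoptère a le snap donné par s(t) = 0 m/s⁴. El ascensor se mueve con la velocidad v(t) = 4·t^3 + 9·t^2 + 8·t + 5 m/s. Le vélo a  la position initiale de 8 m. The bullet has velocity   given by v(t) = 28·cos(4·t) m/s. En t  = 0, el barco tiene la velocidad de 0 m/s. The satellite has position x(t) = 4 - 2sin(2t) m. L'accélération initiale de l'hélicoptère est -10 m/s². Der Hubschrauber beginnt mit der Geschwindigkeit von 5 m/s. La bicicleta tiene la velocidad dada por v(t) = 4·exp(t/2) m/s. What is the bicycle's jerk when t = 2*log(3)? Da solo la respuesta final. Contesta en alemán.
Der Ruck bei t = 2*log(3) ist j = 3.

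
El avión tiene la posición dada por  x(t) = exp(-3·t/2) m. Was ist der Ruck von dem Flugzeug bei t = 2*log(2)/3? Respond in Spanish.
Partiendo de la posición x(t) = exp(-3·t/2), tomamos 3 derivadas. Derivando la posición, obtenemos la velocidad: v(t) = -3·exp(-3·t/2)/2. La derivada de la velocidad da la aceleración: a(t) = 9·exp(-3·t/2)/4. Derivando la aceleración, obtenemos la sacudida: j(t) = -27·exp(-3·t/2)/8. Usando j(t) = -27·exp(-3·t/2)/8 y sustituyendo t = 2*log(2)/3, encontramos j = -27/16.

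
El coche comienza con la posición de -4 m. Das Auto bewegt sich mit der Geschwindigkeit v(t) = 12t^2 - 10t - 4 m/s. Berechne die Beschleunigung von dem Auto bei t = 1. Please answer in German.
Um dies zu lösen, müssen wir 1 Ableitung unserer Gleichung für die Geschwindigkeit v(t) = 12·t^2 - 10·t - 4 nehmen. Durch Ableiten von der Geschwindigkeit erhalten wir die Beschleunigung: a(t) = 24·t - 10. Wir haben die Beschleunigung a(t) = 24·t - 10. Durch Einsetzen von t = 1: a(1) = 14.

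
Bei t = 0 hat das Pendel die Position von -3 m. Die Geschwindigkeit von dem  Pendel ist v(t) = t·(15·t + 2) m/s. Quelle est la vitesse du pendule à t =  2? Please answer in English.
Using v(t) = t·(15·t + 2) and substituting t = 2, we find v = 64.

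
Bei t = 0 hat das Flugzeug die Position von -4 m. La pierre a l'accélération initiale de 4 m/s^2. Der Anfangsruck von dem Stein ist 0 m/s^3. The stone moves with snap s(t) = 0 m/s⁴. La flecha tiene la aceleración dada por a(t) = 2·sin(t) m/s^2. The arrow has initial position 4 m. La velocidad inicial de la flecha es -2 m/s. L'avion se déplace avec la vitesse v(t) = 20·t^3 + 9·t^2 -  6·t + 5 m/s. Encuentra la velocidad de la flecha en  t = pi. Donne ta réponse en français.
Pour résoudre ceci, nous devons prendre 1 intégrale de notre équation de l'accélération a(t) = 2·sin(t). En intégrant l'accélération et en utilisant la condition initiale v(0) = -2, nous obtenons v(t) = -2·cos(t). Nous avons la vitesse v(t) = -2·cos(t). En substituant t = pi: v(pi) = 2.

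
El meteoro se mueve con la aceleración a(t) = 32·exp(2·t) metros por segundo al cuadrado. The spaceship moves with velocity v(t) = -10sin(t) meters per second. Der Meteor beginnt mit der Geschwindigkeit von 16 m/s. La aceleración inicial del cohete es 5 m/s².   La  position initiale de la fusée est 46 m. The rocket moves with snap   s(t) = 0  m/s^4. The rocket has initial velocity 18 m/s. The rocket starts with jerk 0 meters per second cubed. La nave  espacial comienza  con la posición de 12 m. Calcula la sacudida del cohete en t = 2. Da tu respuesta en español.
Partiendo del snap s(t) = 0, tomamos 1 antiderivada. La integral del snap es la sacudida. Usando j(0) = 0, obtenemos j(t) = 0. De la ecuación de la sacudida j(t) = 0, sustituimos t = 2 para obtener j = 0.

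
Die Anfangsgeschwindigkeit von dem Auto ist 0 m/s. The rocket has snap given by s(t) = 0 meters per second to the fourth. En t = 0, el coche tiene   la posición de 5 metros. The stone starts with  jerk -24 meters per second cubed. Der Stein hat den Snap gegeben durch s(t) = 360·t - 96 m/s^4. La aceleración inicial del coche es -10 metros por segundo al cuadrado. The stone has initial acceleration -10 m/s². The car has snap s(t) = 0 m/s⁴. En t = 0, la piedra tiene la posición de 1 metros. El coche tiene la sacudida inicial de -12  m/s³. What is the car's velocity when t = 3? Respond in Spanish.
Necesitamos integrar nuestra ecuación del snap s(t) = 0 3 veces. La integral del snap, con j(0) = -12, da la sacudida: j(t) = -12. La antiderivada de la sacudida, con a(0) = -10, da la aceleración: a(t) = -12·t - 10. Tomando ∫a(t)dt y aplicando v(0) = 0, encontramos v(t) = 2·t·(-3·t - 5). Usando v(t) = 2·t·(-3·t - 5) y sustituyendo t = 3, encontramos v = -84.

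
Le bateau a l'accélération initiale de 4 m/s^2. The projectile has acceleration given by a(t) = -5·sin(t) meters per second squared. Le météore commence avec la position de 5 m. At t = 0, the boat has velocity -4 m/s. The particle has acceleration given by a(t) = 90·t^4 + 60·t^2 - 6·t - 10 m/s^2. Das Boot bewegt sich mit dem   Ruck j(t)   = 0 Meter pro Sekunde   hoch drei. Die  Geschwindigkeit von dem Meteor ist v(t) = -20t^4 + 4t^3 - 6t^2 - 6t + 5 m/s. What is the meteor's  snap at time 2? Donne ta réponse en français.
En partant de la vitesse v(t) = -20·t^4 + 4·t^3 - 6·t^2 - 6·t + 5, nous prenons 3 dérivées. En dérivant la vitesse, nous obtenons l'accélération: a(t) = -80·t^3 + 12·t^2 - 12·t - 6. En prenant d/dt de a(t), nous trouvons j(t) = -240·t^2 + 24·t - 12. En prenant d/dt de j(t), nous trouvons s(t) = 24 - 480·t. En utilisant s(t) = 24 - 480·t et en substituant t = 2, nous trouvons s = -936.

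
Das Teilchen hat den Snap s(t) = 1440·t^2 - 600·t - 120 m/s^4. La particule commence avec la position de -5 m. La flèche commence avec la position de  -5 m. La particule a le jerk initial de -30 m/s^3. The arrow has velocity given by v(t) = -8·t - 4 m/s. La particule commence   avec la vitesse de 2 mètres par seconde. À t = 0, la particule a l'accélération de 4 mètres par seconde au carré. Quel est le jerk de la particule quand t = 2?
Nous devons intégrer notre équation du snap s(t) = 1440·t^2 - 600·t - 120 1 fois. La primitive du snap, avec j(0) = -30, donne le jerk: j(t) = 480·t^3 - 300·t^2 - 120·t - 30. Nous avons le jerk j(t) = 480·t^3 - 300·t^2 - 120·t - 30. En substituant t = 2: j(2) = 2370.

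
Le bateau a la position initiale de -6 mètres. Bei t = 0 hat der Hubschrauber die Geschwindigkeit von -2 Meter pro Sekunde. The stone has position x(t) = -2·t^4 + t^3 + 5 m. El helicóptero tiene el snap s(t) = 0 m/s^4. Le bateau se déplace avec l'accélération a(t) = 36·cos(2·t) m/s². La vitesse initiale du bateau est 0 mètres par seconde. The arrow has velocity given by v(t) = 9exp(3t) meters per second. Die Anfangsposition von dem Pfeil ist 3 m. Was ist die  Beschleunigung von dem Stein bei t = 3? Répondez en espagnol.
Para resolver esto, necesitamos tomar 2 derivadas de nuestra ecuación de la posición x(t) = -2·t^4 + t^3 + 5. La derivada de la posición da la velocidad: v(t) = -8·t^3 + 3·t^2. La derivada de la velocidad da la aceleración: a(t) = -24·t^2 + 6·t. Usando a(t) = -24·t^2 + 6·t y sustituyendo t = 3, encontramos a = -198.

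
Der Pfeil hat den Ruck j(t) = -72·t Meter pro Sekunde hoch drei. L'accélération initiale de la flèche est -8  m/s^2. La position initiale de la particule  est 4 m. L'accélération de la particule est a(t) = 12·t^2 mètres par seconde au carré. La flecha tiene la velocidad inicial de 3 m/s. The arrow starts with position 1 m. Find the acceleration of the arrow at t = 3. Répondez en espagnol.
Necesitamos integrar nuestra ecuación de la sacudida j(t) = -72·t 1 vez. Integrando la sacudida y usando la condición inicial a(0) = -8, obtenemos a(t) = -36·t^2 - 8. De la ecuación de la aceleración a(t) = -36·t^2 - 8, sustituimos t = 3 para obtener a = -332.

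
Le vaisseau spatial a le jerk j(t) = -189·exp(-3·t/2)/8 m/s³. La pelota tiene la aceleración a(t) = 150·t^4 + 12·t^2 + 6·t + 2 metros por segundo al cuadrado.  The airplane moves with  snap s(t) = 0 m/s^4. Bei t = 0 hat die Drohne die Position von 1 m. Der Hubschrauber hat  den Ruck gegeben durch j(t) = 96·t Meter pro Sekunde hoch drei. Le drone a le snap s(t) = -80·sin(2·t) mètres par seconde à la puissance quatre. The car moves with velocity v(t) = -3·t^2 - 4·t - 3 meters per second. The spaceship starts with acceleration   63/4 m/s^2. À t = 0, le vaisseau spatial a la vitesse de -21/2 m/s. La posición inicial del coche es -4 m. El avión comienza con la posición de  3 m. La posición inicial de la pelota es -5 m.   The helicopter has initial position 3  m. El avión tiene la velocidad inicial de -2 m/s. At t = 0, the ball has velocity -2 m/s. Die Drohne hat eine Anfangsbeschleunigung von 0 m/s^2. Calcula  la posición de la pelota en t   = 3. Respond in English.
To find the answer, we compute 2 antiderivatives of a(t) = 150·t^4 + 12·t^2 + 6·t + 2. Integrating acceleration and using the initial condition v(0) = -2, we get v(t) = 30·t^5 + 4·t^3 + 3·t^2 + 2·t - 2. Finding the integral of v(t) and using x(0) = -5: x(t) = 5·t^6 + t^4 + t^3 + t^2 - 2·t - 5. We have position x(t) = 5·t^6 + t^4 + t^3 + t^2 - 2·t - 5. Substituting t = 3: x(3) = 3751.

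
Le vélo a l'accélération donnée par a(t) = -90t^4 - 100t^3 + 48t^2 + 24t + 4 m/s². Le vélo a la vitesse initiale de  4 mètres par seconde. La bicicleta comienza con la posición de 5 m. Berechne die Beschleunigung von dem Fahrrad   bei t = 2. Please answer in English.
Using a(t) = -90·t^4 - 100·t^3 + 48·t^2 + 24·t + 4 and substituting t = 2, we find a = -1996.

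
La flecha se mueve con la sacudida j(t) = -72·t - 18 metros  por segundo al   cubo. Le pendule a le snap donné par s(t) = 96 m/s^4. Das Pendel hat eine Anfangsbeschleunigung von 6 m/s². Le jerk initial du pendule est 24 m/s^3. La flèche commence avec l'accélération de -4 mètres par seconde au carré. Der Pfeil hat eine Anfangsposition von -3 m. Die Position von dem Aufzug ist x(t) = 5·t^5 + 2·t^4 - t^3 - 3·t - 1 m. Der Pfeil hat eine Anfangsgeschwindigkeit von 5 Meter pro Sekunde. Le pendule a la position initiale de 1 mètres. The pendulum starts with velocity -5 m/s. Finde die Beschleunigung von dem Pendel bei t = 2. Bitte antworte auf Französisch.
Nous devons trouver la primitive de notre équation du snap s(t) = 96 2 fois. L'intégrale du snap, avec j(0) = 24, donne le jerk: j(t) = 96·t + 24. En intégrant le jerk et en utilisant la condition initiale a(0) = 6, nous obtenons a(t) = 48·t^2 + 24·t + 6. Nous avons l'accélération a(t) = 48·t^2 + 24·t + 6. En substituant t = 2: a(2) = 246.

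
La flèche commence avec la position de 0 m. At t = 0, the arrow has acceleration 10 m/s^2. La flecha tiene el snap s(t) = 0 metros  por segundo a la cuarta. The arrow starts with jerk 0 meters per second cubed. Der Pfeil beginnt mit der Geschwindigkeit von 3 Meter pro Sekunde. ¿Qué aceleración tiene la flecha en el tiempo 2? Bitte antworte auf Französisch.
En partant du snap s(t) = 0, nous prenons 2 intégrales. En intégrant le snap et en utilisant la condition initiale j(0) = 0, nous obtenons j(t) = 0. En intégrant le jerk et en utilisant la condition initiale a(0) = 10, nous obtenons a(t) = 10. En utilisant a(t) = 10 et en substituant t = 2, nous trouvons a = 10.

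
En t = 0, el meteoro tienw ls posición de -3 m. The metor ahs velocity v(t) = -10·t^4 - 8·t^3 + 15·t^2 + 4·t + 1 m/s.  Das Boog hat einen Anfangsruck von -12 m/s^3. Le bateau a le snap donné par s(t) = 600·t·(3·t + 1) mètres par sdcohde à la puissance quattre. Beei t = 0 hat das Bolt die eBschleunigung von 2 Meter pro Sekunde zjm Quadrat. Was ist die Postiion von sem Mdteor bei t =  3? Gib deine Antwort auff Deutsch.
Um dies zu lösen, müssen wir 1 Integral unserer Gleichung für die Geschwindigkeit v(t) = -10·t^4 - 8·t^3 + 15·t^2 + 4·t + 1 finden. Durch Integration von der Geschwindigkeit und Verwendung der Anfangsbedingung x(0) = -3, erhalten wir x(t) = -2·t^5 - 2·t^4 + 5·t^3 + 2·t^2 + t - 3. Wir haben die Position x(t) = -2·t^5 - 2·t^4 + 5·t^3 + 2·t^2 + t - 3. Durch Einsetzen von t = 3: x(3) = -495.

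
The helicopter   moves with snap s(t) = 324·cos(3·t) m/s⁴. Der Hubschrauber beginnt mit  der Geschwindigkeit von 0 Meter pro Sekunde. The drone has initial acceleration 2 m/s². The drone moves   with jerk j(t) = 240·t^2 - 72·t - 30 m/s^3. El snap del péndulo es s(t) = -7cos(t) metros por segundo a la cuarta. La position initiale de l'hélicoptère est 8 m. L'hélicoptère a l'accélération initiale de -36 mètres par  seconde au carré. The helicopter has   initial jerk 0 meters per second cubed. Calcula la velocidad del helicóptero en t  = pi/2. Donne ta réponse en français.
Nous devons trouver la primitive de notre équation du snap s(t) = 324·cos(3·t) 3 fois. La primitive du snap est le jerk. En utilisant j(0) = 0, nous obtenons j(t) = 108·sin(3·t). En intégrant le jerk et en utilisant la condition initiale a(0) = -36, nous obtenons a(t) = -36·cos(3·t). L'intégrale de l'accélération, avec v(0) = 0, donne la vitesse: v(t) = -12·sin(3·t). Nous avons la vitesse v(t) = -12·sin(3·t). En substituant t = pi/2: v(pi/2) = 12.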